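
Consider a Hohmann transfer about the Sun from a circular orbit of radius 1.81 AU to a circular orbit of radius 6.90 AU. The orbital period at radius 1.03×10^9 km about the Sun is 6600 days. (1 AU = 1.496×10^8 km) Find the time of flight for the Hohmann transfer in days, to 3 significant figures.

t = 1660 days

From Kepler's third law T² = 4π²r³/μ at r = 1.03×10^9 km, T = 6600 days = 6600 × 86400 s = 5.7024×10^8 s: μ = 4π²r³/T² = 1.32665×10^11 km³/s².
In km: r₁ = 1.81 × 1.496×10^8 = 2.70776×10^8 km; r₂ = 6.90 × 1.496×10^8 = 1.03224×10^9 km.
Semi-major axis of the transfer orbit: a_t = (2.70776×10^8 + 1.03224×10^9)/2 = 6.51508×10^8 km.
Transfer time t = π√(a_t³/μ) = π√((6.51508×10^8)³ / 1.32665×10^11) = 1.434×10^8 s.
Converting: 1.434×10^8 s ÷ 86400 s/day = 1660 days.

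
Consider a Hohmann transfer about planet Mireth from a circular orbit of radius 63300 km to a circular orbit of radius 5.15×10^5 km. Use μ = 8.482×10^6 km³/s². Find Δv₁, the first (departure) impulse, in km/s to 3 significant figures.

Δv₁ = 3.87 km/s

Transfer-ellipse semi-major axis a_t = (r₁ + r₂)/2 = (63300 + 5.150×10^5)/2 = 2.8915×10^5 km.
Circular speed at r = 63300 km: v_c = √(μ/r) = 11.576 km/s.
Vis-viva on the transfer ellipse at r = 63300 km gives v_t = √[μ(2/r − 1/a_t)] = 15.449 km/s.
Δv₁ = |v_t − v_c| = |15.449 − 11.576| = 3.873 km/s.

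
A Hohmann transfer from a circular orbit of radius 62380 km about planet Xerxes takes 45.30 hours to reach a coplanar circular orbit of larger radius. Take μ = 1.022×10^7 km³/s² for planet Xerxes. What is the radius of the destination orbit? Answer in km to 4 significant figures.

r₂ = 5.416×10^5 km

Transfer time t = 45.30 hours = 1.6308×10^5 s, and t = π√(a_t³/μ).
So a_t = (μ t²/π²)^(1/3) = (1.022×10^7 × (1.6308×10^5)² / π²)^(1/3) = 3.0198×10^5 km.
Since a_t = (r₁ + r₂)/2, r₂ = 2a_t − r₁ = 2×3.0198×10^5 − 62380 = 5.4158×10^5 km.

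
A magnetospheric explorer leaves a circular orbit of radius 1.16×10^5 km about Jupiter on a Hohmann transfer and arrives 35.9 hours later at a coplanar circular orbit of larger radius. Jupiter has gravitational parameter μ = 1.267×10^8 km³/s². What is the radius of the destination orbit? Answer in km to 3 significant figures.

Transfer time t = 35.9 hours = 1.2924×10^5 s, and t = π√(a_t³/μ).
So a_t = (μ t²/π²)^(1/3) = (1.267×10^8 × (1.2924×10^5)² / π²)^(1/3) = 5.9854×10^5 km.
Since a_t = (r₁ + r₂)/2, r₂ = 2a_t − r₁ = 2×5.9854×10^5 − 1.160×10^5 = 1.08108×10^6 km.

r₂ = 1.08×10^6 km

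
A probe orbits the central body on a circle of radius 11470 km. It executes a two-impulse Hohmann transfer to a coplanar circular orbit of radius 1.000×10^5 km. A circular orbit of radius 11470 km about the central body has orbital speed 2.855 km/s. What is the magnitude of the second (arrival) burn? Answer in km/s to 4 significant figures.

Δv₂ = 0.5283 km/s

From the circular-orbit relation v² = μ/r at r = 11470 km: μ = v²r = (2.855)² × 11470 = 93492.3 km³/s².
The Hohmann ellipse has a_t = (r₁ + r₂)/2 = 55735 km.
Circular speed at r = 1.000×10^5 km: v_c = √(μ/r) = 0.9669 km/s.
Transfer-orbit speed at the same r (vis-viva, a = a_t): v_t = √[μ(2/r − 1/a_t)] = 0.4386 km/s.
Δv₂ = |v_t − v_c| = |0.4386 − 0.9669| = 0.5283 km/s.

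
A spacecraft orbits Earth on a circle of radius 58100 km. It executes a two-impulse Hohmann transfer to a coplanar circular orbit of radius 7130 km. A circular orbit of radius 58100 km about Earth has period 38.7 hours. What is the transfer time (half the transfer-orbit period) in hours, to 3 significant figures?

t = 8.14 hours

From Kepler's third law T² = 4π²r³/μ at r = 58100 km, T = 38.7 hours = 38.7 × 3600 s = 1.3932×10^5 s: μ = 4π²r³/T² = 3.98897×10^5 km³/s².
Transfer-ellipse semi-major axis a_t = (r₁ + r₂)/2 = (58100 + 7130)/2 = 32615 km.
Transfer time t = π√(a_t³/μ) = π√((32615)³ / 3.98897×10^5) = 29300 s.
Converting: 29300 s ÷ 3600 s/hour = 8.14 hours.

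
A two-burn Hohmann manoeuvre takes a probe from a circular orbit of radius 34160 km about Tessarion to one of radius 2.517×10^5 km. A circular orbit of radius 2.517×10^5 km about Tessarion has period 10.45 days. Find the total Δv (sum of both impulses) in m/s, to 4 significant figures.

From Kepler's third law T² = 4π²r³/μ at r = 2.517×10^5 km, T = 10.45 days = 10.45 × 86400 s = 9.0288×10^5 s: μ = 4π²r³/T² = 7.72235×10^5 km³/s².
The Hohmann ellipse has a_t = (r₁ + r₂)/2 = 1.4293×10^5 km.
Circular speed at r₁: v₁ = √(μ/r₁) = √(7.72235×10^5/34160) = 4.755 km/s.
Transfer-orbit speed at r₁ (v² = μ(2/r − 1/a)): v_p = √[μ(2/r₁ − 1/a_t)] = 6.310 km/s.
First burn Δv₁ = |v_p − v₁| = 1.555 km/s.
Circular speed at r₂: v₂ = √(μ/r₂) = 1.7516 km/s.
Transfer-orbit speed at r₂: v_a = √[μ(2/r₂ − 1/a_t)] = 0.85631 km/s.
Second burn Δv₂ = |v₂ − v_a| = 0.8953 km/s.
Total Δv = Δv₁ + Δv₂ = 2.450 km/s.

Δv = 2450 m/s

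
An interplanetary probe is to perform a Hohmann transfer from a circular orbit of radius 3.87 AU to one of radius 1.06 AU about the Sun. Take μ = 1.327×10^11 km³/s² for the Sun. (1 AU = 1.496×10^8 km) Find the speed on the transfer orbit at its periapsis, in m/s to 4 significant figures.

v = 36250 m/s

In km: r₁ = 3.87 × 1.496×10^8 = 5.78952×10^8 km; r₂ = 1.06 × 1.496×10^8 = 1.58576×10^8 km.
Semi-major axis of the transfer orbit: a_t = (5.78952×10^8 + 1.58576×10^8)/2 = 3.68764×10^8 km.
At periapsis, r = 1.58576×10^8 km.
From the vis-viva equation, v = √[μ(2/r − 1/a_t)] = 36.25 km/s.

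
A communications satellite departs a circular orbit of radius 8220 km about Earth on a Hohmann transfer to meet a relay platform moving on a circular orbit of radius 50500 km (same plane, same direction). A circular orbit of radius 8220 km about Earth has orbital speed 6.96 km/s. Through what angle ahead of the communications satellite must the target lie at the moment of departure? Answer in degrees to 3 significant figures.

From the circular-orbit relation v² = μ/r at r = 8220 km: μ = v²r = (6.96)² × 8220 = 3.98190×10^5 km³/s².
Transfer-ellipse semi-major axis a_t = (r₁ + r₂)/2 = (8220 + 50500)/2 = 29360 km.
Transfer time t = π√(a_t³/μ) = 25046.0 s.
The target's mean motion on its circular orbit is ω₂ = √(μ/r₂³) = 5.56043×10^-5 rad/s.
Angle swept by the target during transfer: ω₂·t = 1.39267 rad = 79.79°.
The communications satellite traverses 180° on the transfer ellipse, so the target must lead by 180° − 79.79° = 100°.

φ = 100°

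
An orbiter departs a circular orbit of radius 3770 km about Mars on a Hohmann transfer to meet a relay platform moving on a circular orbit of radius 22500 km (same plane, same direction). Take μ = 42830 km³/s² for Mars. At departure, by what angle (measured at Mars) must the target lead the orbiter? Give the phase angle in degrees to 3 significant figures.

Semi-major axis of the transfer orbit: a_t = (3770 + 22500)/2 = 13135 km.
Transfer time t = π√(a_t³/μ) = 22852 s.
The target's mean motion on its circular orbit is ω₂ = √(μ/r₂³) = 6.1320×10^-5 rad/s.
Angle swept by the target during transfer: ω₂·t = 1.4013 rad = 80.29°.
Arrival is 180° from departure on the ellipse, so φ = 180° − 80.29° = 99.7°.

φ = 99.7°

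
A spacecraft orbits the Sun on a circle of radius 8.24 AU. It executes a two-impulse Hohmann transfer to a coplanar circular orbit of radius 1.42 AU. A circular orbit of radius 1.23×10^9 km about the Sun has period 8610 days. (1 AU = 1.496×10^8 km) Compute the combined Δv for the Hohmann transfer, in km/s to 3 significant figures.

Δv = 12.4 km/s

From Kepler's third law T² = 4π²r³/μ at r = 1.23×10^9 km, T = 8610 days = 8610 × 86400 s = 7.43904×10^8 s: μ = 4π²r³/T² = 1.32752×10^11 km³/s².
In km: r₁ = 8.24 × 1.496×10^8 = 1.232704×10^9 km; r₂ = 1.42 × 1.496×10^8 = 2.12432×10^8 km.
The Hohmann ellipse has a_t = (r₁ + r₂)/2 = 7.22568×10^8 km.
Circular speed at r₁: v₁ = √(μ/r₁) = √(1.32752×10^11/1.232704×10^9) = 10.3775 km/s.
On the transfer ellipse at r₁, v² = μ(2/r − 1/a) gives v_a = √[μ(2/r₁ − 1/a_t)] = 5.62680 km/s.
First burn Δv₁ = |v_a − v₁| = 4.751 km/s.
At r₂, v₂ = √(μ/r₂) = 24.998 km/s.
Transfer-orbit speed at r₂: v_p = √[μ(2/r₂ − 1/a_t)] = 32.651 km/s.
Second burn Δv₂ = |v₂ − v_p| = 7.653 km/s.
Total Δv = Δv₁ + Δv₂ = 12.40 km/s.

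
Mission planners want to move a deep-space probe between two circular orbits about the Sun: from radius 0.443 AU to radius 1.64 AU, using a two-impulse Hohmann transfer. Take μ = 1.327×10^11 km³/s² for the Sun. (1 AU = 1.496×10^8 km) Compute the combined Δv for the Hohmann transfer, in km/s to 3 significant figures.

In km: r₁ = 0.443 × 1.496×10^8 = 6.62728×10^7 km; r₂ = 1.64 × 1.496×10^8 = 2.45344×10^8 km.
The Hohmann ellipse has a_t = (r₁ + r₂)/2 = 1.558084×10^8 km.
At r₁ the circular-orbit speed is v₁ = √(μ/r₁) = 44.75 km/s.
On the transfer ellipse at r₁, vis-viva equation gives v_p = √[μ(2/r₁ − 1/a_t)] = 56.15 km/s.
First burn Δv₁ = |v_p − v₁| = 11.40 km/s.
At r₂, v₂ = √(μ/r₂) = 23.257 km/s.
Transfer-orbit speed at r₂: v_a = √[μ(2/r₂ − 1/a_t)] = 15.168 km/s.
Second burn Δv₂ = |v₂ − v_a| = 8.089 km/s.
Total Δv = Δv₁ + Δv₂ = 19.49 km/s.

Δv = 19.5 km/s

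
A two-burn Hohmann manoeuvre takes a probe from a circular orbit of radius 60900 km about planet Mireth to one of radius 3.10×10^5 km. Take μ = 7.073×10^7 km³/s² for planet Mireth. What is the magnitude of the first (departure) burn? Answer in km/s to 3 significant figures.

Δv₁ = 9.98 km/s

Transfer-ellipse semi-major axis a_t = (r₁ + r₂)/2 = (60900 + 3.100×10^5)/2 = 1.8545×10^5 km.
Circular speed at r = 60900 km: v_c = √(μ/r) = 34.0795 km/s.
Vis-viva on the transfer ellipse at r = 60900 km gives v_t = √[μ(2/r − 1/a_t)] = 44.0616 km/s.
Δv₁ = |v_t − v_c| = |44.0616 − 34.0795| = 9.982 km/s.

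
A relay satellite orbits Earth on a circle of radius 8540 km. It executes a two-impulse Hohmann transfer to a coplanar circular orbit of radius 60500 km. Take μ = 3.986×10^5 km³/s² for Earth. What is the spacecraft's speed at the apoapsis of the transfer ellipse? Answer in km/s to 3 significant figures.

v = 1.28 km/s

The Hohmann ellipse has a_t = (r₁ + r₂)/2 = 34520 km.
At apoapsis, r = 60500 km.
Applying v² = μ(2/r − 1/a_t): v = 1.277 km/s.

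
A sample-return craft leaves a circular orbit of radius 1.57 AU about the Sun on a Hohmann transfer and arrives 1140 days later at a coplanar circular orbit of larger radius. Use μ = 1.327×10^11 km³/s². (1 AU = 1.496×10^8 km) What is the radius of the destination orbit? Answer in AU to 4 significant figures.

In km: r₁ = 1.57 × 1.496×10^8 = 2.34872×10^8 km.
Transfer time t = 1140 days = 9.8496×10^7 s, and t = π√(a_t³/μ).
So a_t = (μ t²/π²)^(1/3) = (1.327×10^11 × (9.8496×10^7)² / π²)^(1/3) = 5.0715×10^8 km.
Since a_t = (r₁ + r₂)/2, r₂ = 2a_t − r₁ = 2×5.0715×10^8 − 2.34872×10^8 = 7.79428×10^8 km.
In AU: r₂ = 7.79428×10^8 / 1.496×10^8 = 5.210 AU.

r₂ = 5.210 AU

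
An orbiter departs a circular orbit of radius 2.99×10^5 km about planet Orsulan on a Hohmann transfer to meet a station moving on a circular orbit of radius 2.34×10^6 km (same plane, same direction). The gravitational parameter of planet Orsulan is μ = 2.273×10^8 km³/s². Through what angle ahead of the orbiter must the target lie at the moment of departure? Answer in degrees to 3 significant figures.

φ = 104°

Transfer-ellipse semi-major axis a_t = (r₁ + r₂)/2 = (2.990×10^5 + 2.340×10^6)/2 = 1.3195×10^6 km.
The half-period of the transfer ellipse is t = π√(a_t³/μ) = 3.1584×10^5 s.
Target angular speed ω₂ = √(μ/r₂³) = 4.2119×10^-6 rad/s.
Angle swept by the target during transfer: ω₂·t = 1.3303 rad = 76.22°.
The orbiter traverses 180° on the transfer ellipse, so the target must lead by 180° − 76.22° = 104°.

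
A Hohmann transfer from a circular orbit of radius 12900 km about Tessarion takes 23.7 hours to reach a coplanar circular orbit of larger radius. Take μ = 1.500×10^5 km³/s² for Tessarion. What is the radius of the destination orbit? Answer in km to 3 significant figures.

Transfer time t = 23.7 hours = 85320 s, and t = π√(a_t³/μ).
So a_t = (μ t²/π²)^(1/3) = (1.500×10^5 × (85320)² / π²)^(1/3) = 48006 km.
Since a_t = (r₁ + r₂)/2, r₂ = 2a_t − r₁ = 2×48006 − 12900 = 83112 km.

r₂ = 83100 km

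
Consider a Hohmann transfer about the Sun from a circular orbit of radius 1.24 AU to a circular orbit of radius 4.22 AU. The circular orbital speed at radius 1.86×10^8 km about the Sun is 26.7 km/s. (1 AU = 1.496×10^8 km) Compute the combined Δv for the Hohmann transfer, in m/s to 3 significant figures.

From the circular-orbit relation v² = μ/r at r = 1.86×10^8 km: μ = v²r = (26.7)² × 1.86×10^8 = 1.32598×10^11 km³/s².
In km: r₁ = 1.24 × 1.496×10^8 = 1.85504×10^8 km; r₂ = 4.22 × 1.496×10^8 = 6.31312×10^8 km.
Transfer-ellipse semi-major axis a_t = (r₁ + r₂)/2 = (1.85504×10^8 + 6.31312×10^8)/2 = 4.08408×10^8 km.
Circular speed at r₁: v₁ = √(μ/r₁) = √(1.32598×10^11/1.85504×10^8) = 26.7357 km/s.
Transfer-orbit speed at r₁ (v² = μ(2/r − 1/a)): v_p = √[μ(2/r₁ − 1/a_t)] = 33.2404 km/s.
First burn Δv₁ = |v_p − v₁| = 6.505 km/s.
At r₂, v₂ = √(μ/r₂) = 14.4926 km/s.
Transfer-orbit speed at r₂: v_a = √[μ(2/r₂ − 1/a_t)] = 9.76732 km/s.
Second burn Δv₂ = |v₂ − v_a| = 4.725 km/s.
Δv = Δv₁ + Δv₂ = 6.505 + 4.725 = 11.23 km/s.

Δv = 11200 m/s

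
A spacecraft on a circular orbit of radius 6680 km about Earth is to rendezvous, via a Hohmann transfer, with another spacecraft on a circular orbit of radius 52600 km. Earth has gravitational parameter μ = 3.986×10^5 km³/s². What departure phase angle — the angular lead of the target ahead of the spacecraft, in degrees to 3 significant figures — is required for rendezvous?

Semi-major axis of the transfer orbit: a_t = (6680 + 52600)/2 = 29640 km.
Transfer time t = π√(a_t³/μ) = 25392 s.
Target angular speed ω₂ = √(μ/r₂³) = 5.2335×10^-5 rad/s.
Angle swept by the target during transfer: ω₂·t = 1.3289 rad = 76.14°.
The spacecraft traverses 180° on the transfer ellipse, so the target must lead by 180° − 76.14° = 104°.

φ = 104°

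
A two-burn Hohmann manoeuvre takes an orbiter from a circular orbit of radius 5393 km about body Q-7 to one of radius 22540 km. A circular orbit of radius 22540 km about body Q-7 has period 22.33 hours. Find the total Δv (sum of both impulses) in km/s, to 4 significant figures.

From Kepler's third law T² = 4π²r³/μ at r = 22540 km, T = 22.33 hours = 22.33 × 3600 s = 80388 s: μ = 4π²r³/T² = 69958.3 km³/s².
Semi-major axis of the transfer orbit: a_t = (5393 + 22540)/2 = 13966.5 km.
At r₁ the circular-orbit speed is v₁ = √(μ/r₁) = 3.6017 km/s.
On the transfer ellipse at r₁, vis-viva equation gives v_p = √[μ(2/r₁ − 1/a_t)] = 4.5755 km/s.
First burn Δv₁ = |v_p − v₁| = 0.9738 km/s.
At r₂, v₂ = √(μ/r₂) = 1.762 km/s.
Transfer-orbit speed at r₂: v_a = √[μ(2/r₂ − 1/a_t)] = 1.095 km/s.
Second burn Δv₂ = |v₂ − v_a| = 0.6670 km/s.
Total Δv = Δv₁ + Δv₂ = 1.641 km/s.

Δv = 1.641 km/s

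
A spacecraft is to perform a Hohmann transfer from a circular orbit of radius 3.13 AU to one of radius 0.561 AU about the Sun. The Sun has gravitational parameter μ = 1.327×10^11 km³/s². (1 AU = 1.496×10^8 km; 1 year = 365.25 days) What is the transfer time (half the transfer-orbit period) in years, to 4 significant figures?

t = 1.254 years

In km: r₁ = 3.13 × 1.496×10^8 = 4.68248×10^8 km; r₂ = 0.561 × 1.496×10^8 = 8.39256×10^7 km.
Transfer-ellipse semi-major axis a_t = (r₁ + r₂)/2 = (4.68248×10^8 + 8.39256×10^7)/2 = 2.760868×10^8 km.
Half the transfer-orbit period gives t = π√(a_t³/μ) = 3.956×10^7 s.
Converting: 3.956×10^7 s ÷ 3.15576×10^7 s/year (365.25 × 86400) = 1.254 years.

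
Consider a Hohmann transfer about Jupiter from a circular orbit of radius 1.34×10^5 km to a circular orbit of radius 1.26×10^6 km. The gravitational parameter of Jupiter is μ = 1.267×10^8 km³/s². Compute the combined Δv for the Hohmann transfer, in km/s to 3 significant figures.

Δv = 16.2 km/s

Semi-major axis of the transfer orbit: a_t = (1.340×10^5 + 1.260×10^6)/2 = 6.970×10^5 km.
Circular speed at r₁: v₁ = √(μ/r₁) = √(1.267×10^8/1.340×10^5) = 30.75 km/s.
Transfer-orbit speed at r₁ (v² = μ(2/r − 1/a)): v_p = √[μ(2/r₁ − 1/a_t)] = 41.34 km/s.
First burn Δv₁ = |v_p − v₁| = 10.59 km/s.
Circular speed at r₂: v₂ = √(μ/r₂) = 10.028 km/s.
Transfer-orbit speed at r₂: v_a = √[μ(2/r₂ − 1/a_t)] = 4.3968 km/s.
Second burn Δv₂ = |v₂ − v_a| = 5.631 km/s.
Total Δv = Δv₁ + Δv₂ = 16.22 km/s.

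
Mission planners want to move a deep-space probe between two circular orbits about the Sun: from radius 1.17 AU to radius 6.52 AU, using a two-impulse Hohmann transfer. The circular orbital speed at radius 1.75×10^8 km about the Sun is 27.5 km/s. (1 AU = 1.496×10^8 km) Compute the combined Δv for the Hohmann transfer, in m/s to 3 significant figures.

Δv = 13500 m/s

From the circular-orbit relation v² = μ/r at r = 1.75×10^8 km: μ = v²r = (27.5)² × 1.75×10^8 = 1.32344×10^11 km³/s².
In km: r₁ = 1.17 × 1.496×10^8 = 1.75032×10^8 km; r₂ = 6.52 × 1.496×10^8 = 9.75392×10^8 km.
The Hohmann ellipse has a_t = (r₁ + r₂)/2 = 5.75212×10^8 km.
At r₁ the circular-orbit speed is v₁ = √(μ/r₁) = 27.50 km/s.
Transfer-orbit speed at r₁ (vis-viva equation): v_p = √[μ(2/r₁ − 1/a_t)] = 35.81 km/s.
First burn Δv₁ = |v_p − v₁| = 8.310 km/s.
Circular speed at r₂: v₂ = √(μ/r₂) = 11.6483 km/s.
Transfer-orbit speed at r₂: v_a = √[μ(2/r₂ − 1/a_t)] = 6.42550 km/s.
Second burn Δv₂ = |v₂ − v_a| = 5.223 km/s.
Δv = Δv₁ + Δv₂ = 8.310 + 5.223 = 13.53 km/s.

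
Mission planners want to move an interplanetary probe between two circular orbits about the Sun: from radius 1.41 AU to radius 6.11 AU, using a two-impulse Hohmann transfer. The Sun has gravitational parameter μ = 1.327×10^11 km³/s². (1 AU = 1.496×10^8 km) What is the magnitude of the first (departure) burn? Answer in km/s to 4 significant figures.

In km: r₁ = 1.41 × 1.496×10^8 = 2.10936×10^8 km; r₂ = 6.11 × 1.496×10^8 = 9.14056×10^8 km.
The Hohmann ellipse has a_t = (r₁ + r₂)/2 = 5.62496×10^8 km.
On the circular orbit at r = 2.10936×10^8 km, v_c = √(μ/r) = 25.082 km/s.
Transfer-orbit speed at the same r (vis-viva, a = a_t): v_t = √[μ(2/r − 1/a_t)] = 31.973 km/s.
Δv₁ = |v_t − v_c| = |31.973 − 25.082| = 6.891 km/s.

Δv₁ = 6.891 km/s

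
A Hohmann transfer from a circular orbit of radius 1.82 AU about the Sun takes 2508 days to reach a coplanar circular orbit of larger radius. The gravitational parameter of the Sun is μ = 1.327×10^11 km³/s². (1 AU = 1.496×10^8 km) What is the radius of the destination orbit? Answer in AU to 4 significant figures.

In km: r₁ = 1.82 × 1.496×10^8 = 2.72272×10^8 km.
Transfer time t = 2508 days = 2.166912×10^8 s, and t = π√(a_t³/μ).
So a_t = (μ t²/π²)^(1/3) = (1.327×10^11 × (2.166912×10^8)² / π²)^(1/3) = 8.5786×10^8 km.
Since a_t = (r₁ + r₂)/2, r₂ = 2a_t − r₁ = 2×8.5786×10^8 − 2.72272×10^8 = 1.443448×10^9 km.
In AU: r₂ = 1.443448×10^9 / 1.496×10^8 = 9.649 AU.

r₂ = 9.649 AU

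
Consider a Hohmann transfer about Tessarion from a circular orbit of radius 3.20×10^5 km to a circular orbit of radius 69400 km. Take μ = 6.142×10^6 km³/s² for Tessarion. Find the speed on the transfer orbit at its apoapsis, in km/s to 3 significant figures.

v = 2.62 km/s

The Hohmann ellipse has a_t = (r₁ + r₂)/2 = 1.947×10^5 km.
At apoapsis, r = 3.200×10^5 km.
Vis-viva: v = √[μ(2/r − 1/a_t)] = √[6.142×10^6 × (2/3.200×10^5 − 1/1.947×10^5)] = 2.616 km/s.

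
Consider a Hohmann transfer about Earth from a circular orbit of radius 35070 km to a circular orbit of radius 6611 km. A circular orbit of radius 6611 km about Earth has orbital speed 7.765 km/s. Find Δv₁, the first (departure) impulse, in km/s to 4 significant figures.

From the circular-orbit relation v² = μ/r at r = 6611 km: μ = v²r = (7.765)² × 6611 = 3.98612×10^5 km³/s².
Transfer-ellipse semi-major axis a_t = (r₁ + r₂)/2 = (35070 + 6611)/2 = 20840.5 km.
On the circular orbit at r = 35070 km, v_c = √(μ/r) = 3.3714 km/s.
Transfer-orbit speed at the same r (vis-viva, a = a_t): v_t = √[μ(2/r − 1/a_t)] = 1.8988 km/s.
Δv₁ = |v_t − v_c| = |1.8988 − 3.3714| = 1.473 km/s.

Δv₁ = 1.473 km/s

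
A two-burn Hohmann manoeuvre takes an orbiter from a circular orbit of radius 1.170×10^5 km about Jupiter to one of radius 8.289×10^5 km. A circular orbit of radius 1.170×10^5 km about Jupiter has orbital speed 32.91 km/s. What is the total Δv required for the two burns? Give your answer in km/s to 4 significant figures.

Δv = 16.87 km/s

From the circular-orbit relation v² = μ/r at r = 1.170×10^5 km: μ = v²r = (32.91)² × 1.170×10^5 = 1.26719×10^8 km³/s².
Transfer-ellipse semi-major axis a_t = (r₁ + r₂)/2 = (1.170×10^5 + 8.289×10^5)/2 = 4.7295×10^5 km.
At r₁ the circular-orbit speed is v₁ = √(μ/r₁) = 32.910 km/s.
Transfer-orbit speed at r₁ (v² = μ(2/r − 1/a)): v_p = √[μ(2/r₁ − 1/a_t)] = 43.568 km/s.
First burn Δv₁ = |v_p − v₁| = 10.658 km/s.
Circular speed at r₂: v₂ = √(μ/r₂) = 12.3643 km/s.
Transfer-orbit speed at r₂: v_a = √[μ(2/r₂ − 1/a_t)] = 6.14972 km/s.
Second burn Δv₂ = |v₂ − v_a| = 6.2146 km/s.
Δv = Δv₁ + Δv₂ = 10.658 + 6.2146 = 16.87 km/s.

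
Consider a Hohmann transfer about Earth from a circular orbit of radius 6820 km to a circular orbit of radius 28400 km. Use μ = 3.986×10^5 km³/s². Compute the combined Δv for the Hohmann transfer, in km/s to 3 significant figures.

Semi-major axis of the transfer orbit: a_t = (6820 + 28400)/2 = 17610 km.
At r₁ the circular-orbit speed is v₁ = √(μ/r₁) = 7.645 km/s.
On the transfer ellipse at r₁, vis-viva gives v_p = √[μ(2/r₁ − 1/a_t)] = 9.709 km/s.
First burn Δv₁ = |v_p − v₁| = 2.064 km/s.
At r₂, v₂ = √(μ/r₂) = 3.746 km/s.
Transfer-orbit speed at r₂: v_a = √[μ(2/r₂ − 1/a_t)] = 2.331 km/s.
Second burn Δv₂ = |v₂ − v_a| = 1.415 km/s.
Total Δv = Δv₁ + Δv₂ = 3.479 km/s.

Δv = 3.48 km/s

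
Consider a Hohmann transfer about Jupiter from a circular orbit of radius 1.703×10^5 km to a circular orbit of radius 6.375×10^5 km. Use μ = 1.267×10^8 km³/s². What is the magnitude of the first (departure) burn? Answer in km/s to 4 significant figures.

The Hohmann ellipse has a_t = (r₁ + r₂)/2 = 4.039×10^5 km.
On the circular orbit at r = 1.703×10^5 km, v_c = √(μ/r) = 27.276 km/s.
Transfer-orbit speed at the same r (vis-viva, a = a_t): v_t = √[μ(2/r − 1/a_t)] = 34.268 km/s.
Δv₁ = |v_t − v_c| = |34.268 − 27.276| = 6.992 km/s.

Δv₁ = 6.992 km/s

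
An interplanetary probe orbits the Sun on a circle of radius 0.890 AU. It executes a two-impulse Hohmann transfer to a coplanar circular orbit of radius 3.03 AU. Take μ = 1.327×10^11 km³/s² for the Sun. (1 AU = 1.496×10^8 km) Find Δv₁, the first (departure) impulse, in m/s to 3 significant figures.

In km: r₁ = 0.890 × 1.496×10^8 = 1.33144×10^8 km; r₂ = 3.03 × 1.496×10^8 = 4.53288×10^8 km.
Transfer-ellipse semi-major axis a_t = (r₁ + r₂)/2 = (1.33144×10^8 + 4.53288×10^8)/2 = 2.93216×10^8 km.
Circular speed at r = 1.33144×10^8 km: v_c = √(μ/r) = 31.570 km/s.
Vis-viva on the transfer ellipse at r = 1.33144×10^8 km gives v_t = √[μ(2/r − 1/a_t)] = 39.253 km/s.
Δv₁ = |v_t − v_c| = |39.253 − 31.570| = 7.683 km/s.

Δv₁ = 7680 m/s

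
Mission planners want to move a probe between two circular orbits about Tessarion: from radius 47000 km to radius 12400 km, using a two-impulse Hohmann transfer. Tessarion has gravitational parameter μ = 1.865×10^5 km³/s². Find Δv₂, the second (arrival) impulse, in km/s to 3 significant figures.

Δv₂ = 1.00 km/s

The Hohmann ellipse has a_t = (r₁ + r₂)/2 = 29700 km.
On the circular orbit at r = 12400 km, v_c = √(μ/r) = 3.8782 km/s.
Transfer-orbit speed at the same r (vis-viva, a = a_t): v_t = √[μ(2/r − 1/a_t)] = 4.8786 km/s.
Δv₂ = |v_t − v_c| = |4.8786 − 3.8782| = 1.000 km/s.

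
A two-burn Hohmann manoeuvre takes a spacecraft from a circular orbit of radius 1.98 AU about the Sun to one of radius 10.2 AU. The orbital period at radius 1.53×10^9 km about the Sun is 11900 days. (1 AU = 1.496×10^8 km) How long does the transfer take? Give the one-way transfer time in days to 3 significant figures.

From Kepler's third law T² = 4π²r³/μ at r = 1.53×10^9 km, T = 11900 days = 11900 × 86400 s = 1.02816×10^9 s: μ = 4π²r³/T² = 1.33756×10^11 km³/s².
In km: r₁ = 1.98 × 1.496×10^8 = 2.96208×10^8 km; r₂ = 10.2 × 1.496×10^8 = 1.52592×10^9 km.
Semi-major axis of the transfer orbit: a_t = (2.96208×10^8 + 1.52592×10^9)/2 = 9.11064×10^8 km.
By Kepler's third law the transfer-orbit period is T = 2π√(a_t³/μ), so t = T/2 = 2.362×10^8 s.
Converting: 2.362×10^8 s ÷ 86400 s/day = 2730 days.

t = 2730 days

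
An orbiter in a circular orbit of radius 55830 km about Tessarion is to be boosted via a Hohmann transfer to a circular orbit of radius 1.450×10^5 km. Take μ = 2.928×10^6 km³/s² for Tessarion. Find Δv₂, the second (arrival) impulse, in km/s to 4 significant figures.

Transfer-ellipse semi-major axis a_t = (r₁ + r₂)/2 = (55830 + 1.450×10^5)/2 = 1.00415×10^5 km.
Circular speed at r = 1.450×10^5 km: v_c = √(μ/r) = 4.494 km/s.
Transfer-orbit speed at the same r (vis-viva, a = a_t): v_t = √[μ(2/r − 1/a_t)] = 3.351 km/s.
Δv₂ = |v_t − v_c| = |3.351 − 4.494| = 1.143 km/s.

Δv₂ = 1.143 km/s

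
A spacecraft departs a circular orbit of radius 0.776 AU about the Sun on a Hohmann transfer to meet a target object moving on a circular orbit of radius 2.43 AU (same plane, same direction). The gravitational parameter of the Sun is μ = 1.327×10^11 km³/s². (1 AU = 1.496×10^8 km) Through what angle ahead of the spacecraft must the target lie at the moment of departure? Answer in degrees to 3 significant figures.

In km: r₁ = 0.776 × 1.496×10^8 = 1.160896×10^8 km; r₂ = 2.43 × 1.496×10^8 = 3.63528×10^8 km.
The Hohmann ellipse has a_t = (r₁ + r₂)/2 = 2.398088×10^8 km.
The half-period of the transfer ellipse is t = π√(a_t³/μ) = 3.2027×10^7 s.
The target's mean motion on its circular orbit is ω₂ = √(μ/r₂³) = 5.2557×10^-8 rad/s.
Angle swept by the target during transfer: ω₂·t = 1.6832 rad = 96.44°.
The spacecraft traverses 180° on the transfer ellipse, so the target must lead by 180° − 96.44° = 83.6°.

φ = 83.6°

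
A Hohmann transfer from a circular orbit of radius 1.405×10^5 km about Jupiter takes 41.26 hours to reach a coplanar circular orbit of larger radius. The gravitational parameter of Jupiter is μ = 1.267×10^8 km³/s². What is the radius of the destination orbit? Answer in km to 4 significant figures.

Transfer time t = 41.26 hours = 1.48536×10^5 s, and t = π√(a_t³/μ).
So a_t = (μ t²/π²)^(1/3) = (1.267×10^8 × (1.48536×10^5)² / π²)^(1/3) = 6.5672×10^5 km.
Since a_t = (r₁ + r₂)/2, r₂ = 2a_t − r₁ = 2×6.5672×10^5 − 1.405×10^5 = 1.17294×10^6 km.

r₂ = 1.173×10^6 km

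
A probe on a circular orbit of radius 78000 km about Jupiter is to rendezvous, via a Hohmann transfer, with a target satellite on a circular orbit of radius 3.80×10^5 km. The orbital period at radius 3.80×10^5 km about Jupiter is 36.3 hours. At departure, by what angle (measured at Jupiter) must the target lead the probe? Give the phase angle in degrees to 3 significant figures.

From Kepler's third law T² = 4π²r³/μ at r = 3.80×10^5 km, T = 36.3 hours = 36.3 × 3600 s = 1.3068×10^5 s: μ = 4π²r³/T² = 1.26851×10^8 km³/s².
Semi-major axis of the transfer orbit: a_t = (78000 + 3.800×10^5)/2 = 2.290×10^5 km.
Transfer time t = π√(a_t³/μ) = 30567 s.
The target's mean motion on its circular orbit is ω₂ = √(μ/r₂³) = 4.8081×10^-5 rad/s.
Angle swept by the target during transfer: ω₂·t = 1.4697 rad = 84.21°.
The probe traverses 180° on the transfer ellipse, so the target must lead by 180° − 84.21° = 95.8°.

φ = 95.8°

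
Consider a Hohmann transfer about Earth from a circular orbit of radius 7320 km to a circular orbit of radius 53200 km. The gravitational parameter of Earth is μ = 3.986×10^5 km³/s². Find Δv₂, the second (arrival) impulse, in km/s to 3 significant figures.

Semi-major axis of the transfer orbit: a_t = (7320 + 53200)/2 = 30260 km.
Circular speed at r = 53200 km: v_c = √(μ/r) = 2.737 km/s.
Transfer-orbit speed at the same r (vis-viva, a = a_t): v_t = √[μ(2/r − 1/a_t)] = 1.346 km/s.
Δv₂ = |v_t − v_c| = |1.346 − 2.737| = 1.391 km/s.

Δv₂ = 1.39 km/s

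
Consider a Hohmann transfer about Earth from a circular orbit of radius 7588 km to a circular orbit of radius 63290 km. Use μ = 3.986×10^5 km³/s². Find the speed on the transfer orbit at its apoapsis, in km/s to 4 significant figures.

v = 1.161 km/s

The Hohmann ellipse has a_t = (r₁ + r₂)/2 = 35439 km.
The apoapsis of the transfer ellipse is at r = 63290 km.
Vis-viva: v = √[μ(2/r − 1/a_t)] = √[3.986×10^5 × (2/63290 − 1/35439)] = 1.161 km/s.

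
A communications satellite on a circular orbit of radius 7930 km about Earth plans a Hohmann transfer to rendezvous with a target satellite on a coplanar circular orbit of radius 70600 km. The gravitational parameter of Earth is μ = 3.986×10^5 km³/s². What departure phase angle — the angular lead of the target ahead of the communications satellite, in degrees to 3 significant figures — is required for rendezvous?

The Hohmann ellipse has a_t = (r₁ + r₂)/2 = 39265 km.
Transfer time t = π√(a_t³/μ) = 38720 s.
Target angular speed ω₂ = √(μ/r₂³) = 3.366×10^-5 rad/s.
Angle swept by the target during transfer: ω₂·t = 1.303 rad = 74.66°.
The communications satellite traverses 180° on the transfer ellipse, so the target must lead by 180° − 74.66° = 105°.

φ = 105°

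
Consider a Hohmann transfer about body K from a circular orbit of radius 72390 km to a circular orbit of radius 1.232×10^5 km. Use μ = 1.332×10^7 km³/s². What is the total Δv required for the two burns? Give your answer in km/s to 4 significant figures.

Δv = 3.112 km/s

Transfer-ellipse semi-major axis a_t = (r₁ + r₂)/2 = (72390 + 1.232×10^5)/2 = 97795 km.
At r₁ the circular-orbit speed is v₁ = √(μ/r₁) = 13.565 km/s.
Transfer-orbit speed at r₁ (vis-viva): v_p = √[μ(2/r₁ − 1/a_t)] = 15.225 km/s.
First burn Δv₁ = |v_p − v₁| = 1.660 km/s.
Circular speed at r₂: v₂ = √(μ/r₂) = 10.398 km/s.
Transfer-orbit speed at r₂: v_a = √[μ(2/r₂ − 1/a_t)] = 8.9460 km/s.
Second burn Δv₂ = |v₂ − v_a| = 1.452 km/s.
Total Δv = Δv₁ + Δv₂ = 3.112 km/s.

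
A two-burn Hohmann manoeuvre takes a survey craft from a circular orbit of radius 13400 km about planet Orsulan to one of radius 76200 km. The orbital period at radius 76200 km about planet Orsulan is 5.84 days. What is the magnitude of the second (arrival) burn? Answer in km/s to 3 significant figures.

Δv₂ = 0.430 km/s

From Kepler's third law T² = 4π²r³/μ at r = 76200 km, T = 5.84 days = 5.84 × 86400 s = 5.04576×10^5 s: μ = 4π²r³/T² = 68607.5 km³/s².
Semi-major axis of the transfer orbit: a_t = (13400 + 76200)/2 = 44800 km.
Circular speed at r = 76200 km: v_c = √(μ/r) = 0.94887 km/s.
Vis-viva on the transfer ellipse at r = 76200 km gives v_t = √[μ(2/r − 1/a_t)] = 0.51895 km/s.
Δv₂ = |v_t − v_c| = |0.51895 − 0.94887| = 0.4299 km/s.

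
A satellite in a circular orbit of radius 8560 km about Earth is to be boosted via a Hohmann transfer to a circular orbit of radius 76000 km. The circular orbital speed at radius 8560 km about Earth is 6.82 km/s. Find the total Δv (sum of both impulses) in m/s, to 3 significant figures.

From the circular-orbit relation v² = μ/r at r = 8560 km: μ = v²r = (6.82)² × 8560 = 3.98146×10^5 km³/s².
Transfer-ellipse semi-major axis a_t = (r₁ + r₂)/2 = (8560 + 76000)/2 = 42280 km.
Circular speed at r₁: v₁ = √(μ/r₁) = √(3.98146×10^5/8560) = 6.820 km/s.
On the transfer ellipse at r₁, vis-viva gives v_p = √[μ(2/r₁ − 1/a_t)] = 9.144 km/s.
First burn Δv₁ = |v_p − v₁| = 2.324 km/s.
Circular speed at r₂: v₂ = √(μ/r₂) = 2.289 km/s.
Transfer-orbit speed at r₂: v_a = √[μ(2/r₂ − 1/a_t)] = 1.030 km/s.
Second burn Δv₂ = |v₂ − v_a| = 1.259 km/s.
Total Δv = Δv₁ + Δv₂ = 3.583 km/s.

Δv = 3580 m/s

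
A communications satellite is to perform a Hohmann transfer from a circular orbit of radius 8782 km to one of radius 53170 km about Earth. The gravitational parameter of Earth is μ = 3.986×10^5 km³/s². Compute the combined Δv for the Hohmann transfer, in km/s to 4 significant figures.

Δv = 3.370 km/s

Transfer-ellipse semi-major axis a_t = (r₁ + r₂)/2 = (8782 + 53170)/2 = 30976 km.
Circular speed at r₁: v₁ = √(μ/r₁) = √(3.986×10^5/8782) = 6.7371 km/s.
Transfer-orbit speed at r₁ (vis-viva equation): v_p = √[μ(2/r₁ − 1/a_t)] = 8.8266 km/s.
First burn Δv₁ = |v_p − v₁| = 2.0895 km/s.
Circular speed at r₂: v₂ = √(μ/r₂) = 2.7380 km/s.
Transfer-orbit speed at r₂: v_a = √[μ(2/r₂ − 1/a_t)] = 1.4579 km/s.
Second burn Δv₂ = |v₂ − v_a| = 1.2801 km/s.
Total Δv = Δv₁ + Δv₂ = 3.370 km/s.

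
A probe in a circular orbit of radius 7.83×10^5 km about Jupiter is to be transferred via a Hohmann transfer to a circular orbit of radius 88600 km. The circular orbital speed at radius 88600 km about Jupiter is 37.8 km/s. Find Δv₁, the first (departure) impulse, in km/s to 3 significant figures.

From the circular-orbit relation v² = μ/r at r = 88600 km: μ = v²r = (37.8)² × 88600 = 1.26595×10^8 km³/s².
Semi-major axis of the transfer orbit: a_t = (7.830×10^5 + 88600)/2 = 4.358×10^5 km.
On the circular orbit at r = 7.830×10^5 km, v_c = √(μ/r) = 12.715 km/s.
Vis-viva on the transfer ellipse at r = 7.830×10^5 km gives v_t = √[μ(2/r − 1/a_t)] = 5.7333 km/s.
Δv₁ = |v_t − v_c| = |5.7333 − 12.715| = 6.982 km/s.

Δv₁ = 6.98 km/s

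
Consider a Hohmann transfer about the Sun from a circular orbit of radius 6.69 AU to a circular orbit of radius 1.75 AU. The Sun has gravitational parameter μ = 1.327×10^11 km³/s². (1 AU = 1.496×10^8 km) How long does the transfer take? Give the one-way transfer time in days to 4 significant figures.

In km: r₁ = 6.69 × 1.496×10^8 = 1.000824×10^9 km; r₂ = 1.75 × 1.496×10^8 = 2.618×10^8 km.
Transfer-ellipse semi-major axis a_t = (r₁ + r₂)/2 = (1.000824×10^9 + 2.618×10^8)/2 = 6.31312×10^8 km.
By Kepler's third law the transfer-orbit period is T = 2π√(a_t³/μ), so t = T/2 = 1.368×10^8 s.
Converting: 1.368×10^8 s ÷ 86400 s/day = 1583 days.

t = 1583 days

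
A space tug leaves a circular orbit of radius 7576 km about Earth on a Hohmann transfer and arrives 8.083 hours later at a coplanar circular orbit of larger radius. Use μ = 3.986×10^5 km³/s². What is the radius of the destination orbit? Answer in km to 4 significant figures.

Transfer time t = 8.083 hours = 29098.8 s, and t = π√(a_t³/μ).
So a_t = (μ t²/π²)^(1/3) = (3.986×10^5 × (29098.8)² / π²)^(1/3) = 32459 km.
Since a_t = (r₁ + r₂)/2, r₂ = 2a_t − r₁ = 2×32459 − 7576 = 57342 km.

r₂ = 57340 km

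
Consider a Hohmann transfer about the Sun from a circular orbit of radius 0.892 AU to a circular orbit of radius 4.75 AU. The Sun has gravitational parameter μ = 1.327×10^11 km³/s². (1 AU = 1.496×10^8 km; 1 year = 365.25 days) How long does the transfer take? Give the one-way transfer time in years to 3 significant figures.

t = 2.37 years

In km: r₁ = 0.892 × 1.496×10^8 = 1.334432×10^8 km; r₂ = 4.75 × 1.496×10^8 = 7.106×10^8 km.
The Hohmann ellipse has a_t = (r₁ + r₂)/2 = 4.220216×10^8 km.
Half the transfer-orbit period gives t = π√(a_t³/μ) = 7.477×10^7 s.
Converting: 7.477×10^7 s ÷ 3.15576×10^7 s/year (365.25 × 86400) = 2.37 years.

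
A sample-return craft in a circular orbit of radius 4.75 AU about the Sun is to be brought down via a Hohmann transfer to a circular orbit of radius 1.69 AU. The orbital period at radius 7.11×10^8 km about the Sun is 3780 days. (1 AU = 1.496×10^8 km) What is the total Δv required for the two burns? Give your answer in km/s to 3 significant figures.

From Kepler's third law T² = 4π²r³/μ at r = 7.11×10^8 km, T = 3780 days = 3780 × 86400 s = 3.26592×10^8 s: μ = 4π²r³/T² = 1.33032×10^11 km³/s².
In km: r₁ = 4.75 × 1.496×10^8 = 7.106×10^8 km; r₂ = 1.69 × 1.496×10^8 = 2.52824×10^8 km.
The Hohmann ellipse has a_t = (r₁ + r₂)/2 = 4.81712×10^8 km.
At r₁ the circular-orbit speed is v₁ = √(μ/r₁) = 13.6825 km/s.
Transfer-orbit speed at r₁ (vis-viva): v_a = √[μ(2/r₁ − 1/a_t)] = 9.91246 km/s.
First burn Δv₁ = |v_a − v₁| = 3.770 km/s.
At r₂, v₂ = √(μ/r₂) = 22.9387 km/s.
Transfer-orbit speed at r₂: v_p = √[μ(2/r₂ − 1/a_t)] = 27.8605 km/s.
Second burn Δv₂ = |v₂ − v_p| = 4.922 km/s.
Total Δv = Δv₁ + Δv₂ = 8.692 km/s.

Δv = 8.69 km/s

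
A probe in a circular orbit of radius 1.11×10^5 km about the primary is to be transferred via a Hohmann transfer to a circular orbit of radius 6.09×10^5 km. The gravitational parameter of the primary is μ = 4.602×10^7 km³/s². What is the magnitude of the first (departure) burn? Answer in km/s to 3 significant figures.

The Hohmann ellipse has a_t = (r₁ + r₂)/2 = 3.600×10^5 km.
On the circular orbit at r = 1.110×10^5 km, v_c = √(μ/r) = 20.36160 km/s.
Transfer-orbit speed at the same r (vis-viva, a = a_t): v_t = √[μ(2/r − 1/a_t)] = 26.48312 km/s.
Δv₁ = |v_t − v_c| = |26.48312 − 20.36160| = 6.122 km/s.

Δv₁ = 6.12 km/s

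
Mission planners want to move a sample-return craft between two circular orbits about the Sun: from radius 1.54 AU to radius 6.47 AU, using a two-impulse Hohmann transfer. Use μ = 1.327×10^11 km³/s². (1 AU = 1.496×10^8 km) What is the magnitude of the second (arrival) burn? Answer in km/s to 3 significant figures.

Δv₂ = 4.45 km/s

In km: r₁ = 1.54 × 1.496×10^8 = 2.30384×10^8 km; r₂ = 6.47 × 1.496×10^8 = 9.67912×10^8 km.
The Hohmann ellipse has a_t = (r₁ + r₂)/2 = 5.99148×10^8 km.
On the circular orbit at r = 9.67912×10^8 km, v_c = √(μ/r) = 11.709 km/s.
Vis-viva on the transfer ellipse at r = 9.67912×10^8 km gives v_t = √[μ(2/r − 1/a_t)] = 7.2607 km/s.
Δv₂ = |v_t − v_c| = |7.2607 − 11.709| = 4.448 km/s.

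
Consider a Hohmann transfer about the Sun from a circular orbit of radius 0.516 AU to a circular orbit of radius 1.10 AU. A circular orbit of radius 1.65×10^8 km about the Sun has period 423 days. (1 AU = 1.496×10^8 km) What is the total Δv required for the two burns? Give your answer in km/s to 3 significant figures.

Δv = 12.6 km/s

From Kepler's third law T² = 4π²r³/μ at r = 1.65×10^8 km, T = 423 days = 423 × 86400 s = 3.65472×10^7 s: μ = 4π²r³/T² = 1.32771×10^11 km³/s².
In km: r₁ = 0.516 × 1.496×10^8 = 7.71936×10^7 km; r₂ = 1.10 × 1.496×10^8 = 1.6456×10^8 km.
Semi-major axis of the transfer orbit: a_t = (7.71936×10^7 + 1.6456×10^8)/2 = 1.208768×10^8 km.
Circular speed at r₁: v₁ = √(μ/r₁) = √(1.32771×10^11/7.71936×10^7) = 41.473 km/s.
Transfer-orbit speed at r₁ (vis-viva equation): v_p = √[μ(2/r₁ − 1/a_t)] = 48.390 km/s.
First burn Δv₁ = |v_p − v₁| = 6.917 km/s.
At r₂, v₂ = √(μ/r₂) = 28.405 km/s.
Transfer-orbit speed at r₂: v_a = √[μ(2/r₂ − 1/a_t)] = 22.699 km/s.
Second burn Δv₂ = |v₂ − v_a| = 5.706 km/s.
Total Δv = Δv₁ + Δv₂ = 12.62 km/s.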